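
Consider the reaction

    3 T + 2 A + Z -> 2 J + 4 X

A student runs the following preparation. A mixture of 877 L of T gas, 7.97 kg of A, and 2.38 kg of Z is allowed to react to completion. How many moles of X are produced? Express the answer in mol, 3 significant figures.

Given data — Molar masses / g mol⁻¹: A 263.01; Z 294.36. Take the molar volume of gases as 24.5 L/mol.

32.3 mol

n(T) = 877.0 / 24.5 = 35.80 mol
n(A) = 7.970×1000 / 263.01 = 30.30 mol
n(Z) = 2.380×1000 / 294.36 = 8.085 mol
n/ν → T: 11.93, A: 15.15, Z: 8.085; Z is limiting.
n(X) = (4/1) × 8.085 = 32.34 mol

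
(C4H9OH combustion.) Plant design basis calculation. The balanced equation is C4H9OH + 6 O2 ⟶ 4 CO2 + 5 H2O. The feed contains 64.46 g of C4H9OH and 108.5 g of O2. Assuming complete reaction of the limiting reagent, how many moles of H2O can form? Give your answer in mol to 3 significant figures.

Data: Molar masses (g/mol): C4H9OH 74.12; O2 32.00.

n(C4H9OH) = 64.46 / 74.12 = 0.8697 mol
n(O2) = 108.5 / 32.00 = 3.391 mol
n/ν for C4H9OH = 0.8697/1 = 0.8697
n/ν for O2 = 3.391/6 = 0.5652
Smallest n/ν is O2 → limiting reagent.
n(H2O) = (5/6) × 3.391 = 2.826 mol

2.83 mol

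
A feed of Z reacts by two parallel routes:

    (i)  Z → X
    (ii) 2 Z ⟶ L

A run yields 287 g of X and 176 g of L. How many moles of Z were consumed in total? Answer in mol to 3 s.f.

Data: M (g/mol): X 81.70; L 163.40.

n(X) = 287 / 81.70 = 3.513 mol
n(L) = 176 / 163.40 = 1.077 mol
n(Z) via (i) = (1/1)×3.513 = 3.513 mol
n(Z) via (ii) = (2/1)×1.077 = 2.154 mol
total n(Z) = 3.513 + 2.154 = 5.667 mol

5.67 mol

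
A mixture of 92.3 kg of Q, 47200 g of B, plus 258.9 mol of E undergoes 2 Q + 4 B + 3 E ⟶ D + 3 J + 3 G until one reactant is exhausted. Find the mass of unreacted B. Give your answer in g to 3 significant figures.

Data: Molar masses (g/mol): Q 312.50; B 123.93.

n(Q) = 92.30×1000 / 312.50 = 295.4 mol
n(B) = 47200 / 123.93 = 380.9 mol
n(E) = 258.9 mol
n/ν → Q: 147.7, B: 95.23, E: 86.30; E is limiting.
B consumed = (4/3) × 258.9 = 345.2 mol
B remaining = 380.9 − 345.2 = 35.70 mol
mass = 35.70 × 123.93 = 4424 g

4420 g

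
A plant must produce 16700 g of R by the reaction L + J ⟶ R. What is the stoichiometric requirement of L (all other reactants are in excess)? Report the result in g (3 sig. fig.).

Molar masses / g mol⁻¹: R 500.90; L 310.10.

10300 g

n(R) = 16700 / 500.90 = 33.34 mol
n(L) = (1/1) × 33.34 = 33.34 mol
mass = 33.34 × 310.10 = 10340 g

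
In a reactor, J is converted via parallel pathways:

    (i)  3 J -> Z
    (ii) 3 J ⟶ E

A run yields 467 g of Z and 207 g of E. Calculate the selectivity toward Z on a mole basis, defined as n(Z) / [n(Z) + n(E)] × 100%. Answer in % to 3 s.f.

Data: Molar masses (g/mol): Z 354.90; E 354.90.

n(Z) = 467 / 354.90 = 1.316 mol
n(E) = 207 / 354.90 = 0.5833 mol
selectivity = 1.316/(1.316+0.5833) × 100 = 69.29 %

69.3 %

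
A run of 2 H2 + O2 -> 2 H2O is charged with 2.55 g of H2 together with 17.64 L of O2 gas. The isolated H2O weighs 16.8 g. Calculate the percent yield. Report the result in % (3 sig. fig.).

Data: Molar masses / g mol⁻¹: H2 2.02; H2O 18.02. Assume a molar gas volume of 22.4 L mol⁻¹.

73.9 %

n(H2) = 2.550 / 2.02 = 1.262 mol
n(O2) = 17.64 / 22.4 = 0.7875 mol
n/ν for H2 = 1.262/2 = 0.6310
n/ν for O2 = 0.7875/1 = 0.7875
Smallest n/ν is H2 → limiting reagent.
theoretical n(H2O) = (2/2) × 1.262 = 1.262 mol → 22.74 g
% yield = 16.8 / 22.74 × 100 = 73.88 %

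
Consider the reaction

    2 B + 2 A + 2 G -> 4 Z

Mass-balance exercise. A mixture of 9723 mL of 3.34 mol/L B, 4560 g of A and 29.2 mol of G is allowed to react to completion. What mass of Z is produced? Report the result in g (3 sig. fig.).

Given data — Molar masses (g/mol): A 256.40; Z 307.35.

n(B) = 3.34 × 9723/1000 = 32.47 mol
n(A) = 4560 / 256.40 = 17.78 mol
n(G) = 29.20 mol
n/ν → B: 16.24, A: 8.890, G: 14.60; A is limiting.
n(Z) = (4/2) × 17.78 = 35.56 mol
mass = 35.56 × 307.35 = 10930 g

10900 g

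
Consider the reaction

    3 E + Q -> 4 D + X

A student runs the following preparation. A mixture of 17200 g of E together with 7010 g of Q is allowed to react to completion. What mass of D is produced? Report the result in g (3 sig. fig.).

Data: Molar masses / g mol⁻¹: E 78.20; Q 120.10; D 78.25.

18300 g

n(E) = 17200 / 78.20 = 219.9 mol
n(Q) = 7010 / 120.10 = 58.37 mol
n/ν → E: 73.30, Q: 58.37; Q is limiting.
n(D) = (4/1) × 58.37 = 233.5 mol
mass = 233.5 × 78.25 = 18270 g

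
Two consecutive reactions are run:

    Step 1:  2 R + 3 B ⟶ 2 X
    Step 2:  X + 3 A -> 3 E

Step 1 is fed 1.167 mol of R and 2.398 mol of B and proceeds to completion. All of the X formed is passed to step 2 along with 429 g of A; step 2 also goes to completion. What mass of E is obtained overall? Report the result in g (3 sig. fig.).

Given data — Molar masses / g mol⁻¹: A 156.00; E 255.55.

703 g

Step 1:
n(R) = 1.167 mol
n(B) = 2.398 mol
n/ν for R = 1.167/2 = 0.5835
n/ν for B = 2.398/3 = 0.7993
Smallest n/ν is R → limiting reagent.
n(X) produced = (2/2) × 1.167 = 1.167 mol
Step 2:
n(X) available = 1.167 mol
n(A) = 429.0 / 156.00 = 2.750 mol
n/ν for X = 1.167/1 = 1.167
n/ν for A = 2.750/3 = 0.9167
Smallest n/ν is A → limiting reagent.
n(E) = (3/3) × 2.750 = 2.750 mol
mass = 2.750 × 255.55 = 702.8 g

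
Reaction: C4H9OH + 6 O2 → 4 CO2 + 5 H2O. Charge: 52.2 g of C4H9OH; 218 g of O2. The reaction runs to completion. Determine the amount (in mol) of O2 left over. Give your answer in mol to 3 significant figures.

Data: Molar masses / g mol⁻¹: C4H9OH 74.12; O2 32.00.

2.59 mol

n(C4H9OH) = 52.20 / 74.12 = 0.7043 mol
n(O2) = 218.0 / 32.00 = 6.813 mol
n/ν for C4H9OH = 0.7043/1 = 0.7043
n/ν for O2 = 6.813/6 = 1.136
Smallest n/ν is C4H9OH → limiting reagent.
O2 consumed = (6/1) × 0.7043 = 4.226 mol
O2 remaining = 6.813 − 4.226 = 2.587 mol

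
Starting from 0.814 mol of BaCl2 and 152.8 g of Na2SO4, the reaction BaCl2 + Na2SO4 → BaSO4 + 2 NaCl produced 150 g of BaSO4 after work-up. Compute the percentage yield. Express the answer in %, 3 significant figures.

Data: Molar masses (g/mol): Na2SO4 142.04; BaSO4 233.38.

79.0 %

n(BaCl2) = 0.8140 mol
n(Na2SO4) = 152.8 / 142.04 = 1.076 mol
n/ν for BaCl2 = 0.8140/1 = 0.8140
n/ν for Na2SO4 = 1.076/1 = 1.076
Smallest n/ν is BaCl2 → limiting reagent.
theoretical n(BaSO4) = (1/1) × 0.8140 = 0.8140 mol → 190.0 g
% yield = 150 / 190.0 × 100 = 78.95 %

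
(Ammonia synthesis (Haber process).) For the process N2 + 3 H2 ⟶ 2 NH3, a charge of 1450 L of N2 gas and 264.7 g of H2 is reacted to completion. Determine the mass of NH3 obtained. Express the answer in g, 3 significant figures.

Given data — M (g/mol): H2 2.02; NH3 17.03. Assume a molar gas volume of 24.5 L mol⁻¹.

n(N2) = 1450 / 24.5 = 59.18 mol
n(H2) = 264.7 / 2.02 = 131.0 mol
n/ν → N2: 59.18, H2: 43.67; H2 is limiting.
n(NH3) = (2/3) × 131.0 = 87.33 mol
mass = 87.33 × 17.03 = 1487 g

1490 g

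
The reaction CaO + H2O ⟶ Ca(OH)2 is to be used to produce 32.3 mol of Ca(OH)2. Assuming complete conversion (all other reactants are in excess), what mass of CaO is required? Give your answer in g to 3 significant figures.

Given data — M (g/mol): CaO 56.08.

1810 g

n(Ca(OH)2) = 32.30 mol
n(CaO) = (1/1) × 32.30 = 32.30 mol
mass = 32.30 × 56.08 = 1811 g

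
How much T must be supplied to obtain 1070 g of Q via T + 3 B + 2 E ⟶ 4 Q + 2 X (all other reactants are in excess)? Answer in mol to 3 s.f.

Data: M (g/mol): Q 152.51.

1.75 mol

n(Q) = 1070 / 152.51 = 7.016 mol
n(T) = (1/4) × 7.016 = 1.754 mol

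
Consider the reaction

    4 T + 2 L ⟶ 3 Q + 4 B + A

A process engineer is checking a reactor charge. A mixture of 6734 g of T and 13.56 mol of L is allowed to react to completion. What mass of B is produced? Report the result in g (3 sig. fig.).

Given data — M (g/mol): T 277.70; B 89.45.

n(T) = 6734 / 277.70 = 24.25 mol
n(L) = 13.56 mol
n/ν for T = 24.25/4 = 6.063
n/ν for L = 13.56/2 = 6.780
Smallest n/ν is T → limiting reagent.
n(B) = (4/4) × 24.25 = 24.25 mol
mass = 24.25 × 89.45 = 2169 g

2170 g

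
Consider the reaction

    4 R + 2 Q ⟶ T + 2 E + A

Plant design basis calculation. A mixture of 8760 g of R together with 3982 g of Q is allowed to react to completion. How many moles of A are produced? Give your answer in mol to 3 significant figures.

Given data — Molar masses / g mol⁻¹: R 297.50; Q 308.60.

6.45 mol

n(R) = 8760 / 297.50 = 29.45 mol
n(Q) = 3982 / 308.60 = 12.90 mol
n/ν for R = 29.45/4 = 7.363
n/ν for Q = 12.90/2 = 6.450
Smallest n/ν is Q → limiting reagent.
n(A) = (1/2) × 12.90 = 6.450 mol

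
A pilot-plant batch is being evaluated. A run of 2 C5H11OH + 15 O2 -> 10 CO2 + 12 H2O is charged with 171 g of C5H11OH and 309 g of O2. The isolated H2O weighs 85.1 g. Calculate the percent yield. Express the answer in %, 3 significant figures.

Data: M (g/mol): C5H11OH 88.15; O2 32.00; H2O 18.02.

61.1 %

n(C5H11OH) = 171.0 / 88.15 = 1.940 mol
n(O2) = 309.0 / 32.00 = 9.656 mol
n/ν for C5H11OH = 1.940/2 = 0.9700
n/ν for O2 = 9.656/15 = 0.6437
Smallest n/ν is O2 → limiting reagent.
theoretical n(H2O) = (12/15) × 9.656 = 7.725 mol → 139.2 g
% yield = 85.1 / 139.2 × 100 = 61.14 %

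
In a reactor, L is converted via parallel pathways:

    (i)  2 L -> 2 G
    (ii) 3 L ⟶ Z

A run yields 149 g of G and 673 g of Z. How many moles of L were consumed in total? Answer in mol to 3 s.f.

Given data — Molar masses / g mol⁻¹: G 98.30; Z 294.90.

n(G) = 149 / 98.30 = 1.516 mol
n(Z) = 673 / 294.90 = 2.282 mol
n(L) via (i) = (2/2)×1.516 = 1.516 mol
n(L) via (ii) = (3/1)×2.282 = 6.846 mol
total n(L) = 1.516 + 6.846 = 8.362 mol

8.36 mol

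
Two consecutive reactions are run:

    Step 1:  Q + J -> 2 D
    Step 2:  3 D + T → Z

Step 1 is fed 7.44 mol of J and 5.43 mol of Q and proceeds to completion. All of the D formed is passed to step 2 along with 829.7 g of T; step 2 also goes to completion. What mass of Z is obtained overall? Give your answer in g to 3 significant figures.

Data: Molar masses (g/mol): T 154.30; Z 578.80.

Step 1:
n(J) = 7.440 mol
n(Q) = 5.430 mol
n/ν for J = 7.440/1 = 7.440
n/ν for Q = 5.430/1 = 5.430
Smallest n/ν is Q → limiting reagent.
n(D) produced = (2/1) × 5.430 = 10.86 mol
Step 2:
n(D) available = 10.86 mol
n(T) = 829.7 / 154.30 = 5.377 mol
n/ν for D = 10.86/3 = 3.620
n/ν for T = 5.377/1 = 5.377
Smallest n/ν is D → limiting reagent.
n(Z) = (1/3) × 10.86 = 3.620 mol
mass = 3.620 × 578.80 = 2095 g

2100 g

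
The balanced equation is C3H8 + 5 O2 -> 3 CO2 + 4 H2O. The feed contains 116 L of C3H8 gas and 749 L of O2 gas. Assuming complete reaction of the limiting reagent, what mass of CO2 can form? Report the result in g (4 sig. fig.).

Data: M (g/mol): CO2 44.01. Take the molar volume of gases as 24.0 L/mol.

n(C3H8) = 116.0 / 24.0 = 4.833 mol
n(O2) = 749.0 / 24.0 = 31.21 mol
n/ν for C3H8 = 4.833/1 = 4.833
n/ν for O2 = 31.21/5 = 6.242
Smallest n/ν is C3H8 → limiting reagent.
n(CO2) = (3/1) × 4.833 = 14.50 mol
mass = 14.50 × 44.01 = 638.1 g

638.1 g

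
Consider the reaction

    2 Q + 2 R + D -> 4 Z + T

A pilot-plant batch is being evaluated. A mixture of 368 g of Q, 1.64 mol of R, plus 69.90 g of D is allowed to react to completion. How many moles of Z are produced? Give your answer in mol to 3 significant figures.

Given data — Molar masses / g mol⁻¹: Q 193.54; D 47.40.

3.28 mol

n(Q) = 368.0 / 193.54 = 1.901 mol
n(R) = 1.640 mol
n(D) = 69.90 / 47.40 = 1.475 mol
n/ν for Q = 1.901/2 = 0.9505
n/ν for R = 1.640/2 = 0.8200
n/ν for D = 1.475/1 = 1.475
Smallest n/ν is R → limiting reagent.
n(Z) = (4/2) × 1.640 = 3.280 mol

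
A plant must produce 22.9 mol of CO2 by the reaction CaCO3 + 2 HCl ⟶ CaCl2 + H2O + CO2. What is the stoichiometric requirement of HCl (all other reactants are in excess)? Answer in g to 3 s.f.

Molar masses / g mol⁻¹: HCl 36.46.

n(CO2) = 22.90 mol
n(HCl) = (2/1) × 22.90 = 45.80 mol
mass = 45.80 × 36.46 = 1670 g

1670 g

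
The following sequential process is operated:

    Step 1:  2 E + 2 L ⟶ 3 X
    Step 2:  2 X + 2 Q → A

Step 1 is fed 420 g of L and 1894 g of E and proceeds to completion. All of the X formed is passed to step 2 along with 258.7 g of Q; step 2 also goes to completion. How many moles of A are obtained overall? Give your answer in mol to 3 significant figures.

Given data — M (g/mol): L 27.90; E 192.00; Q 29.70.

4.36 mol

Step 1:
n(L) = 420.0 / 27.90 = 15.05 mol
n(E) = 1894 / 192.00 = 9.865 mol
n/ν for L = 15.05/2 = 7.525
n/ν for E = 9.865/2 = 4.933
Smallest n/ν is E → limiting reagent.
n(X) produced = (3/2) × 9.865 = 14.80 mol
Step 2:
n(X) available = 14.80 mol
n(Q) = 258.7 / 29.70 = 8.710 mol
n/ν for X = 14.80/2 = 7.400
n/ν for Q = 8.710/2 = 4.355
Smallest n/ν is Q → limiting reagent.
n(A) = (1/2) × 8.710 = 4.355 mol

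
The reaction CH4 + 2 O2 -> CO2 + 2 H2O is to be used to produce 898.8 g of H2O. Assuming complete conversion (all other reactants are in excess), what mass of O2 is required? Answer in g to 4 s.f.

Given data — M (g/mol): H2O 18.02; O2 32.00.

1596 g

n(H2O) = 898.8 / 18.02 = 49.88 mol
n(O2) = (2/2) × 49.88 = 49.88 mol
mass = 49.88 × 32.00 = 1596 g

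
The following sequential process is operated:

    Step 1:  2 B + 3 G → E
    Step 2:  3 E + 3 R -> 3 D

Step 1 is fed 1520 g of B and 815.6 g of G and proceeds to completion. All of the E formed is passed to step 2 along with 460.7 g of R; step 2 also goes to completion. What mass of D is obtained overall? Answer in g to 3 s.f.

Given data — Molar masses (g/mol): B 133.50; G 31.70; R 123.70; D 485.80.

1810 g

Step 1:
n(B) = 1520 / 133.50 = 11.39 mol
n(G) = 815.6 / 31.70 = 25.73 mol
n/ν for B = 11.39/2 = 5.695
n/ν for G = 25.73/3 = 8.577
Smallest n/ν is B → limiting reagent.
n(E) produced = (1/2) × 11.39 = 5.695 mol
Step 2:
n(E) available = 5.695 mol
n(R) = 460.7 / 123.70 = 3.724 mol
n/ν for E = 5.695/3 = 1.898
n/ν for R = 3.724/3 = 1.241
Smallest n/ν is R → limiting reagent.
n(D) = (3/3) × 3.724 = 3.724 mol
mass = 3.724 × 485.80 = 1809 g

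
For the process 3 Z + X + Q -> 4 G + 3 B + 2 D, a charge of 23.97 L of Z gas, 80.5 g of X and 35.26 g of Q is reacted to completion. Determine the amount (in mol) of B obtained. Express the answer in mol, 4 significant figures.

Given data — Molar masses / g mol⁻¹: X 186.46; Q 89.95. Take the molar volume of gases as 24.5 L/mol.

0.9784 mol

n(Z) = 23.97 / 24.5 = 0.9784 mol
n(X) = 80.50 / 186.46 = 0.4317 mol
n(Q) = 35.26 / 89.95 = 0.3920 mol
n/ν → Z: 0.3261, X: 0.4317, Q: 0.3920; Z is limiting.
n(B) = (3/3) × 0.9784 = 0.9784 mol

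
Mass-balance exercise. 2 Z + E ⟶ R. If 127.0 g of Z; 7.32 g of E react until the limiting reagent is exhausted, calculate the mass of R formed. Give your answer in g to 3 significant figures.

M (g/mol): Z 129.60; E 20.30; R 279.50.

n(Z) = 127.0 / 129.60 = 0.9799 mol
n(E) = 7.320 / 20.30 = 0.3606 mol
n/ν for Z = 0.9799/2 = 0.4900
n/ν for E = 0.3606/1 = 0.3606
Smallest n/ν is E → limiting reagent.
n(R) = (1/1) × 0.3606 = 0.3606 mol
mass = 0.3606 × 279.50 = 100.8 g

101 g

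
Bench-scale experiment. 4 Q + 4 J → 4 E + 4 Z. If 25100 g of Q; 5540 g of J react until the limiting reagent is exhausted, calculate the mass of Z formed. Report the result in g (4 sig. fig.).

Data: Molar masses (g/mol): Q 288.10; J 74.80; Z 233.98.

17330 g

n(Q) = 25100 / 288.10 = 87.12 mol
n(J) = 5540 / 74.80 = 74.06 mol
n/ν for Q = 87.12/4 = 21.78
n/ν for J = 74.06/4 = 18.52
Smallest n/ν is J → limiting reagent.
n(Z) = (4/4) × 74.06 = 74.06 mol
mass = 74.06 × 233.98 = 17330 g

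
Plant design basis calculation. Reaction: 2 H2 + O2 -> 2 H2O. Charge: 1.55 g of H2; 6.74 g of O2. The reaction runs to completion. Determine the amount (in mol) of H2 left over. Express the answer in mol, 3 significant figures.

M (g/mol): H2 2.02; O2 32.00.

n(H2) = 1.550 / 2.02 = 0.7673 mol
n(O2) = 6.740 / 32.00 = 0.2106 mol
n/ν → H2: 0.3837, O2: 0.2106; O2 is limiting.
H2 consumed = (2/1) × 0.2106 = 0.4212 mol
H2 remaining = 0.7673 − 0.4212 = 0.3461 mol

0.346 mol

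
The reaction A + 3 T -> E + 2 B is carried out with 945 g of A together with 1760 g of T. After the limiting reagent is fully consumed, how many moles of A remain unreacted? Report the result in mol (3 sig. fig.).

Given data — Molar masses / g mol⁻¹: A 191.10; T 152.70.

n(A) = 945.0 / 191.10 = 4.945 mol
n(T) = 1760 / 152.70 = 11.53 mol
n/ν → A: 4.945, T: 3.843; T is limiting.
A consumed = (1/3) × 11.53 = 3.843 mol
A remaining = 4.945 − 3.843 = 1.102 mol

1.10 mol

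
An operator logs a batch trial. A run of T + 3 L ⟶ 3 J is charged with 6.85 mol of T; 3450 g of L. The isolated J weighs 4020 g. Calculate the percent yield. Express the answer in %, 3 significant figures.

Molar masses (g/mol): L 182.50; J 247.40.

86.0 %

n(T) = 6.850 mol
n(L) = 3450 / 182.50 = 18.90 mol
n/ν for T = 6.850/1 = 6.850
n/ν for L = 18.90/3 = 6.300
Smallest n/ν is L → limiting reagent.
theoretical n(J) = (3/3) × 18.90 = 18.90 mol → 4676 g
% yield = 4020 / 4676 × 100 = 85.97 %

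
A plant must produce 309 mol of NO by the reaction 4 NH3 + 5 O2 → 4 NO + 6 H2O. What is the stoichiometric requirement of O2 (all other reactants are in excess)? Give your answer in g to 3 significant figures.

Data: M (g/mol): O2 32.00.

n(NO) = 309.0 mol
n(O2) = (5/4) × 309.0 = 386.3 mol
mass = 386.3 × 32.00 = 12360 g

12400 g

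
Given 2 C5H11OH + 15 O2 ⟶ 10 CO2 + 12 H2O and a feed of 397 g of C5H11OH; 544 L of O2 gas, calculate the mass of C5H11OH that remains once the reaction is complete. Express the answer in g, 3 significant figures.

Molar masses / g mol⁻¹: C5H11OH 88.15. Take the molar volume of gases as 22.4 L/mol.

112 g

n(C5H11OH) = 397.0 / 88.15 = 4.504 mol
n(O2) = 544.0 / 22.4 = 24.29 mol
n/ν for C5H11OH = 4.504/2 = 2.252
n/ν for O2 = 24.29/15 = 1.619
Smallest n/ν is O2 → limiting reagent.
C5H11OH consumed = (2/15) × 24.29 = 3.239 mol
C5H11OH remaining = 4.504 − 3.239 = 1.265 mol
mass = 1.265 × 88.15 = 111.5 g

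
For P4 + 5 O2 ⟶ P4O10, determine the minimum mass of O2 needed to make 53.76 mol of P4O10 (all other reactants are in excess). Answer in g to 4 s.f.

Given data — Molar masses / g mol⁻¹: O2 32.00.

n(P4O10) = 53.76 mol
n(O2) = (5/1) × 53.76 = 268.8 mol
mass = 268.8 × 32.00 = 8602 g

8602 g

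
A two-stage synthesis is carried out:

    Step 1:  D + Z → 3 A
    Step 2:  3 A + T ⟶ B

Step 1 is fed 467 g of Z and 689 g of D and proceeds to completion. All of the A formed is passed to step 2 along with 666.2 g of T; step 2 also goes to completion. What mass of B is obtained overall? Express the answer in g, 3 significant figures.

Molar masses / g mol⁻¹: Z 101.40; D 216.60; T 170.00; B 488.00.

Step 1:
n(Z) = 467.0 / 101.40 = 4.606 mol
n(D) = 689.0 / 216.60 = 3.181 mol
n/ν for Z = 4.606/1 = 4.606
n/ν for D = 3.181/1 = 3.181
Smallest n/ν is D → limiting reagent.
n(A) produced = (3/1) × 3.181 = 9.543 mol
Step 2:
n(A) available = 9.543 mol
n(T) = 666.2 / 170.00 = 3.919 mol
n/ν for A = 9.543/3 = 3.181
n/ν for T = 3.919/1 = 3.919
Smallest n/ν is A → limiting reagent.
n(B) = (1/3) × 9.543 = 3.181 mol
mass = 3.181 × 488.00 = 1552 g

1550 g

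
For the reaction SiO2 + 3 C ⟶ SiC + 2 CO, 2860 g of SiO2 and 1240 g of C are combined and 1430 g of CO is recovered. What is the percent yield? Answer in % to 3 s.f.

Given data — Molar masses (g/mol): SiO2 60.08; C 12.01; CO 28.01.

n(SiO2) = 2860 / 60.08 = 47.60 mol
n(C) = 1240 / 12.01 = 103.2 mol
n/ν → SiO2: 47.60, C: 34.40; C is limiting.
theoretical n(CO) = (2/3) × 103.2 = 68.80 mol → 1927 g
% yield = 1430 / 1927 × 100 = 74.21 %

74.2 %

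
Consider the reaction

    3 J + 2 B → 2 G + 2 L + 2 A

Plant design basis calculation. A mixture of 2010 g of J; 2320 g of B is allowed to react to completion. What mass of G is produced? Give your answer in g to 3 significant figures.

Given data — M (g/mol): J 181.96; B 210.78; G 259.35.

1910 g

n(J) = 2010 / 181.96 = 11.05 mol
n(B) = 2320 / 210.78 = 11.01 mol
n/ν for J = 11.05/3 = 3.683
n/ν for B = 11.01/2 = 5.505
Smallest n/ν is J → limiting reagent.
n(G) = (2/3) × 11.05 = 7.367 mol
mass = 7.367 × 259.35 = 1911 g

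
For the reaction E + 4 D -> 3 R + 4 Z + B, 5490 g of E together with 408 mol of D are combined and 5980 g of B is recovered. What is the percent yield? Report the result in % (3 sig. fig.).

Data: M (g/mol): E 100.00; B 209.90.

51.9 %

n(E) = 5490 / 100.00 = 54.90 mol
n(D) = 408.0 mol
n/ν for E = 54.90/1 = 54.90
n/ν for D = 408.0/4 = 102.0
Smallest n/ν is E → limiting reagent.
theoretical n(B) = (1/1) × 54.90 = 54.90 mol → 11520 g
% yield = 5980 / 11520 × 100 = 51.91 %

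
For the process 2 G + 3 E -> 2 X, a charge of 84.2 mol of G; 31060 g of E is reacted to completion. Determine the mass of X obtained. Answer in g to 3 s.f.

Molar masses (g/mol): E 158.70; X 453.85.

38200 g

n(G) = 84.20 mol
n(E) = 31060 / 158.70 = 195.7 mol
n/ν for G = 84.20/2 = 42.10
n/ν for E = 195.7/3 = 65.23
Smallest n/ν is G → limiting reagent.
n(X) = (2/2) × 84.20 = 84.20 mol
mass = 84.20 × 453.85 = 38210 g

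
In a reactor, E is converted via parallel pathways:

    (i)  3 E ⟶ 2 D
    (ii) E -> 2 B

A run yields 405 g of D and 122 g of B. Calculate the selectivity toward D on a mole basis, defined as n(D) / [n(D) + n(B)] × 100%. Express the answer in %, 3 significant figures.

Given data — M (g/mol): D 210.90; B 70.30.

n(D) = 405 / 210.90 = 1.920 mol
n(B) = 122 / 70.30 = 1.735 mol
selectivity = 1.920/(1.920+1.735) × 100 = 52.53 %

52.5 %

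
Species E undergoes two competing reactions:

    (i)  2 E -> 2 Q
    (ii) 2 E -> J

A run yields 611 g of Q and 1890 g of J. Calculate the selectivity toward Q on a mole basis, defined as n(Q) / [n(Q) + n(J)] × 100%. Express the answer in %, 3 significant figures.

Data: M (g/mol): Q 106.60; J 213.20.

39.3 %

n(Q) = 611 / 106.60 = 5.732 mol
n(J) = 1890 / 213.20 = 8.865 mol
selectivity = 5.732/(5.732+8.865) × 100 = 39.27 %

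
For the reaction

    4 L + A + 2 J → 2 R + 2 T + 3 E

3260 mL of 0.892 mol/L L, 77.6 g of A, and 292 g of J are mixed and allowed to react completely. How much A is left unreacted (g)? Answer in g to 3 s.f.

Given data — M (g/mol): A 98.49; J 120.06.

n(L) = 0.892 × 3260/1000 = 2.908 mol
n(A) = 77.60 / 98.49 = 0.7879 mol
n(J) = 292.0 / 120.06 = 2.432 mol
n/ν for L = 2.908/4 = 0.7270
n/ν for A = 0.7879/1 = 0.7879
n/ν for J = 2.432/2 = 1.216
Smallest n/ν is L → limiting reagent.
A consumed = (1/4) × 2.908 = 0.7270 mol
A remaining = 0.7879 − 0.7270 = 0.06090 mol
mass = 0.06090 × 98.49 = 5.998 g

6.00 g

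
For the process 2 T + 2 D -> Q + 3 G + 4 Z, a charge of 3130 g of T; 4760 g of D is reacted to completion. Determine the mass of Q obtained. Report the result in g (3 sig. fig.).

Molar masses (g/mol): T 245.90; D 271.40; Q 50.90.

324 g

n(T) = 3130 / 245.90 = 12.73 mol
n(D) = 4760 / 271.40 = 17.54 mol
n/ν → T: 6.365, D: 8.770; T is limiting.
n(Q) = (1/2) × 12.73 = 6.365 mol
mass = 6.365 × 50.90 = 324.0 g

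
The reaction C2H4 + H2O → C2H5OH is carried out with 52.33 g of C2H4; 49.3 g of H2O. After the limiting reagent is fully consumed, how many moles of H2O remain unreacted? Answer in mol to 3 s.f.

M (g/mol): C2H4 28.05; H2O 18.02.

0.870 mol

n(C2H4) = 52.33 / 28.05 = 1.866 mol
n(H2O) = 49.30 / 18.02 = 2.736 mol
n/ν for C2H4 = 1.866/1 = 1.866
n/ν for H2O = 2.736/1 = 2.736
Smallest n/ν is C2H4 → limiting reagent.
H2O consumed = (1/1) × 1.866 = 1.866 mol
H2O remaining = 2.736 − 1.866 = 0.8700 mol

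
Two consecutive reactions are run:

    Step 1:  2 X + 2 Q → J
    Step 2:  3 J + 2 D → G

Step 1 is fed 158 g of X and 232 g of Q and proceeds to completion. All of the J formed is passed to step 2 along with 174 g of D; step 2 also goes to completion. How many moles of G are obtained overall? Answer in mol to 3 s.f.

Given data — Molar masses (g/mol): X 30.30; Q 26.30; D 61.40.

0.869 mol

Step 1:
n(X) = 158.0 / 30.30 = 5.215 mol
n(Q) = 232.0 / 26.30 = 8.821 mol
n/ν for X = 5.215/2 = 2.608
n/ν for Q = 8.821/2 = 4.411
Smallest n/ν is X → limiting reagent.
n(J) produced = (1/2) × 5.215 = 2.608 mol
Step 2:
n(J) available = 2.608 mol
n(D) = 174.0 / 61.40 = 2.834 mol
n/ν for J = 2.608/3 = 0.8693
n/ν for D = 2.834/2 = 1.417
Smallest n/ν is J → limiting reagent.
n(G) = (1/3) × 2.608 = 0.8693 mol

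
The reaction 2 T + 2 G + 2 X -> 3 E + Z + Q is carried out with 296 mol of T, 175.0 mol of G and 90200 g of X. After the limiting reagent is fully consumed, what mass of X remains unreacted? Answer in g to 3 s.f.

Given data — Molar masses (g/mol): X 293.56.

n(T) = 296.0 mol
n(G) = 175.0 mol
n(X) = 90200 / 293.56 = 307.3 mol
n/ν for T = 296.0/2 = 148.0
n/ν for G = 175.0/2 = 87.50
n/ν for X = 307.3/2 = 153.7
Smallest n/ν is G → limiting reagent.
X consumed = (2/2) × 175.0 = 175.0 mol
X remaining = 307.3 − 175.0 = 132.3 mol
mass = 132.3 × 293.56 = 38840 g

38800 g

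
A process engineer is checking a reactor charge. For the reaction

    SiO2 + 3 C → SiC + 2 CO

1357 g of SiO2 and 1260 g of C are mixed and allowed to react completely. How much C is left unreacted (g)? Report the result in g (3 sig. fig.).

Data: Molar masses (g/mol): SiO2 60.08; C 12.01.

446 g

n(SiO2) = 1357 / 60.08 = 22.59 mol
n(C) = 1260 / 12.01 = 104.9 mol
n/ν for SiO2 = 22.59/1 = 22.59
n/ν for C = 104.9/3 = 34.97
Smallest n/ν is SiO2 → limiting reagent.
C consumed = (3/1) × 22.59 = 67.77 mol
C remaining = 104.9 − 67.77 = 37.13 mol
mass = 37.13 × 12.01 = 445.9 g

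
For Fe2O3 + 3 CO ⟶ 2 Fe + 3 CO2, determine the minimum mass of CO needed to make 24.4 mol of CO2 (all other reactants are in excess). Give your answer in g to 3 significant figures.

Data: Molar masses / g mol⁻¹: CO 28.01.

683 g

n(CO2) = 24.40 mol
n(CO) = (3/3) × 24.40 = 24.40 mol
mass = 24.40 × 28.01 = 683.4 g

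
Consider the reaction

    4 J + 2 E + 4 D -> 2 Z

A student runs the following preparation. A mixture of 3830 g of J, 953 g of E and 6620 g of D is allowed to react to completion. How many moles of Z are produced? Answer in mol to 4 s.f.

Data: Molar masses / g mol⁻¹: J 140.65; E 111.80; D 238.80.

n(J) = 3830 / 140.65 = 27.23 mol
n(E) = 953.0 / 111.80 = 8.524 mol
n(D) = 6620 / 238.80 = 27.72 mol
n/ν for J = 27.23/4 = 6.808
n/ν for E = 8.524/2 = 4.262
n/ν for D = 27.72/4 = 6.930
Smallest n/ν is E → limiting reagent.
n(Z) = (2/2) × 8.524 = 8.524 mol

8.524 mol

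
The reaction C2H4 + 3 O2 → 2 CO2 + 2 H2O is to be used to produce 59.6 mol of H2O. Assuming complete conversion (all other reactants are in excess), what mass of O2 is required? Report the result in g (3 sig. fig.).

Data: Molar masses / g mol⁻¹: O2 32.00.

n(H2O) = 59.60 mol
n(O2) = (3/2) × 59.60 = 89.40 mol
mass = 89.40 × 32.00 = 2861 g

2860 g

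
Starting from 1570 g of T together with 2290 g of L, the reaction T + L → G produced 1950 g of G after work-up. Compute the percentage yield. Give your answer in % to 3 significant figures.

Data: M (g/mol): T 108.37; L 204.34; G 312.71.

n(T) = 1570 / 108.37 = 14.49 mol
n(L) = 2290 / 204.34 = 11.21 mol
n/ν → T: 14.49, L: 11.21; L is limiting.
theoretical n(G) = (1/1) × 11.21 = 11.21 mol → 3505 g
% yield = 1950 / 3505 × 100 = 55.63 %

55.6 %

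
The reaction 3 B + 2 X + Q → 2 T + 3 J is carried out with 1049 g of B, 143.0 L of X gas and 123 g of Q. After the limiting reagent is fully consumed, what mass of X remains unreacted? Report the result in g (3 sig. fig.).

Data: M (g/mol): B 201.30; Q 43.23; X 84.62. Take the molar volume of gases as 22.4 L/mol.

246 g

n(B) = 1049 / 201.30 = 5.211 mol
n(X) = 143.0 / 22.4 = 6.384 mol
n(Q) = 123.0 / 43.23 = 2.845 mol
n/ν → B: 1.737, X: 3.192, Q: 2.845; B is limiting.
X consumed = (2/3) × 5.211 = 3.474 mol
X remaining = 6.384 − 3.474 = 2.910 mol
mass = 2.910 × 84.62 = 246.2 g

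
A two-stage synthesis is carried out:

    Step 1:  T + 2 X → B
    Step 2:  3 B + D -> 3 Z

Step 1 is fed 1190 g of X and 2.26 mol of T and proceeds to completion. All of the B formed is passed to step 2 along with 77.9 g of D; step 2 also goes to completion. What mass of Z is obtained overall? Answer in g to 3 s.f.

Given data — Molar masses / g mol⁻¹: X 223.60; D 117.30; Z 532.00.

Step 1:
n(X) = 1190 / 223.60 = 5.322 mol
n(T) = 2.260 mol
n/ν for X = 5.322/2 = 2.661
n/ν for T = 2.260/1 = 2.260
Smallest n/ν is T → limiting reagent.
n(B) produced = (1/1) × 2.260 = 2.260 mol
Step 2:
n(B) available = 2.260 mol
n(D) = 77.90 / 117.30 = 0.6641 mol
n/ν for B = 2.260/3 = 0.7533
n/ν for D = 0.6641/1 = 0.6641
Smallest n/ν is D → limiting reagent.
n(Z) = (3/1) × 0.6641 = 1.992 mol
mass = 1.992 × 532.00 = 1060 g

1060 g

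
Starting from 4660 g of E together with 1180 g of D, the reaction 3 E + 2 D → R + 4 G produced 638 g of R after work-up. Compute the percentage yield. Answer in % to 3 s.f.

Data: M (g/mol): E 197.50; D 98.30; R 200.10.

53.1 %

n(E) = 4660 / 197.50 = 23.59 mol
n(D) = 1180 / 98.30 = 12.00 mol
n/ν → E: 7.863, D: 6.000; D is limiting.
theoretical n(R) = (1/2) × 12.00 = 6.000 mol → 1201 g
% yield = 638 / 1201 × 100 = 53.12 %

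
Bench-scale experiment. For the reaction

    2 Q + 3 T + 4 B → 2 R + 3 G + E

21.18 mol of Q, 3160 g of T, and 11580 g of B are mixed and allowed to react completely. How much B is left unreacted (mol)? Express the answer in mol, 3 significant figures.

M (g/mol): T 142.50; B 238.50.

19.0 mol

n(Q) = 21.18 mol
n(T) = 3160 / 142.50 = 22.18 mol
n(B) = 11580 / 238.50 = 48.55 mol
n/ν for Q = 21.18/2 = 10.59
n/ν for T = 22.18/3 = 7.393
n/ν for B = 48.55/4 = 12.14
Smallest n/ν is T → limiting reagent.
B consumed = (4/3) × 22.18 = 29.57 mol
B remaining = 48.55 − 29.57 = 18.98 mol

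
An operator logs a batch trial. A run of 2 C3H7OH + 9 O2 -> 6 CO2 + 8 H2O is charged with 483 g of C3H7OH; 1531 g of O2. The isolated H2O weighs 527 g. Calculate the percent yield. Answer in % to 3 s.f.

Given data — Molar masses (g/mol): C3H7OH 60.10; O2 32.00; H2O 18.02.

n(C3H7OH) = 483.0 / 60.10 = 8.037 mol
n(O2) = 1531 / 32.00 = 47.84 mol
n/ν for C3H7OH = 8.037/2 = 4.019
n/ν for O2 = 47.84/9 = 5.316
Smallest n/ν is C3H7OH → limiting reagent.
theoretical n(H2O) = (8/2) × 8.037 = 32.15 mol → 579.3 g
% yield = 527 / 579.3 × 100 = 90.97 %

91.0 %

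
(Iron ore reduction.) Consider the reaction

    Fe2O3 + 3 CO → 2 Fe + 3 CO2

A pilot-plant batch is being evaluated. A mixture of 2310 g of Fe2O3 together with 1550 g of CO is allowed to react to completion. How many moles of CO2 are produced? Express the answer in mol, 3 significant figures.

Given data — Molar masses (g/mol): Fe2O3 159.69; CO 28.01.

43.4 mol

n(Fe2O3) = 2310 / 159.69 = 14.47 mol
n(CO) = 1550 / 28.01 = 55.34 mol
n/ν → Fe2O3: 14.47, CO: 18.45; Fe2O3 is limiting.
n(CO2) = (3/1) × 14.47 = 43.41 mol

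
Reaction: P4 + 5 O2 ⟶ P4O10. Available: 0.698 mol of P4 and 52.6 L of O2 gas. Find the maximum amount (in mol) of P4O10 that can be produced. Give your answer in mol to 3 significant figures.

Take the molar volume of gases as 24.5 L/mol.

n(P4) = 0.6980 mol
n(O2) = 52.60 / 24.5 = 2.147 mol
n/ν for P4 = 0.6980/1 = 0.6980
n/ν for O2 = 2.147/5 = 0.4294
Smallest n/ν is O2 → limiting reagent.
n(P4O10) = (1/5) × 2.147 = 0.4294 mol

0.429 mol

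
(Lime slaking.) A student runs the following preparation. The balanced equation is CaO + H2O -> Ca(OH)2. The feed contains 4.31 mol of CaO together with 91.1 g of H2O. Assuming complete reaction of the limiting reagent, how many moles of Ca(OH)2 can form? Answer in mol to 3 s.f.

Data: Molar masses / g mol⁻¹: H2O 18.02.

n(CaO) = 4.310 mol
n(H2O) = 91.10 / 18.02 = 5.055 mol
n/ν → CaO: 4.310, H2O: 5.055; CaO is limiting.
n(Ca(OH)2) = (1/1) × 4.310 = 4.310 mol

4.31 mol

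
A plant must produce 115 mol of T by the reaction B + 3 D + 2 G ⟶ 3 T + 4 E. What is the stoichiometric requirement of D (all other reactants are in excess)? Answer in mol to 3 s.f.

115 mol

n(T) = 115.0 mol
n(D) = (3/3) × 115.0 = 115.0 mol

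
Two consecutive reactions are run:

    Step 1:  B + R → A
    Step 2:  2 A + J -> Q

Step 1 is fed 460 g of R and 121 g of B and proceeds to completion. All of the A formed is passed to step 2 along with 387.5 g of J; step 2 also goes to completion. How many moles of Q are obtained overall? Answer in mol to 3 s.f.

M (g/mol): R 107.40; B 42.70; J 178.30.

1.42 mol

Step 1:
n(R) = 460.0 / 107.40 = 4.283 mol
n(B) = 121.0 / 42.70 = 2.834 mol
n/ν for R = 4.283/1 = 4.283
n/ν for B = 2.834/1 = 2.834
Smallest n/ν is B → limiting reagent.
n(A) produced = (1/1) × 2.834 = 2.834 mol
Step 2:
n(A) available = 2.834 mol
n(J) = 387.5 / 178.30 = 2.173 mol
n/ν for A = 2.834/2 = 1.417
n/ν for J = 2.173/1 = 2.173
Smallest n/ν is A → limiting reagent.
n(Q) = (1/2) × 2.834 = 1.417 mol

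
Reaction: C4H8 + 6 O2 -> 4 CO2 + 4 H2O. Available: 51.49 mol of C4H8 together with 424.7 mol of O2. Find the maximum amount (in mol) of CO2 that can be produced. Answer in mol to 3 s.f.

n(C4H8) = 51.49 mol
n(O2) = 424.7 mol
n/ν → C4H8: 51.49, O2: 70.78; C4H8 is limiting.
n(CO2) = (4/1) × 51.49 = 206.0 mol

206 mol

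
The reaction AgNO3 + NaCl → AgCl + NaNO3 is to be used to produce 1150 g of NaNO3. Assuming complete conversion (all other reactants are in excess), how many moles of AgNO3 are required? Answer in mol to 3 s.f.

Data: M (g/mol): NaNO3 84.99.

n(NaNO3) = 1150 / 84.99 = 13.53 mol
n(AgNO3) = (1/1) × 13.53 = 13.53 mol

13.5 mol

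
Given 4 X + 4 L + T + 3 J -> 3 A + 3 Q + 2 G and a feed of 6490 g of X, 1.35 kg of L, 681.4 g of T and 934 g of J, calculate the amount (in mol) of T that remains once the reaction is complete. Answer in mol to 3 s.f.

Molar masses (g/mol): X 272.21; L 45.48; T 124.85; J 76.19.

1.37 mol

n(X) = 6490 / 272.21 = 23.84 mol
n(L) = 1.350×1000 / 45.48 = 29.68 mol
n(T) = 681.4 / 124.85 = 5.458 mol
n(J) = 934.0 / 76.19 = 12.26 mol
n/ν → X: 5.960, L: 7.420, T: 5.458, J: 4.087; J is limiting.
T consumed = (1/3) × 12.26 = 4.087 mol
T remaining = 5.458 − 4.087 = 1.371 mol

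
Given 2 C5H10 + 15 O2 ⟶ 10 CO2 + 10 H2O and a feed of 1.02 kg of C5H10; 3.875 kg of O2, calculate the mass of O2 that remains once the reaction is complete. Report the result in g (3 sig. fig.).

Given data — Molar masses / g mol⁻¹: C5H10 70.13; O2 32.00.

n(C5H10) = 1.020×1000 / 70.13 = 14.54 mol
n(O2) = 3.875×1000 / 32.00 = 121.1 mol
n/ν for C5H10 = 14.54/2 = 7.270
n/ν for O2 = 121.1/15 = 8.073
Smallest n/ν is C5H10 → limiting reagent.
O2 consumed = (15/2) × 14.54 = 109.1 mol
O2 remaining = 121.1 − 109.1 = 12.00 mol
mass = 12.00 × 32.00 = 384.0 g

384 g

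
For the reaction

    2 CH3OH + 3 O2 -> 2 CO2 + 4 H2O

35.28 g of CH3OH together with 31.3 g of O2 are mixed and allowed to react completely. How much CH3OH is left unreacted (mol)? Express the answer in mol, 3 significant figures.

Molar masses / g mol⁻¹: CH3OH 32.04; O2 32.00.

0.449 mol

n(CH3OH) = 35.28 / 32.04 = 1.101 mol
n(O2) = 31.30 / 32.00 = 0.9781 mol
n/ν for CH3OH = 1.101/2 = 0.5505
n/ν for O2 = 0.9781/3 = 0.3260
Smallest n/ν is O2 → limiting reagent.
CH3OH consumed = (2/3) × 0.9781 = 0.6521 mol
CH3OH remaining = 1.101 − 0.6521 = 0.4489 mol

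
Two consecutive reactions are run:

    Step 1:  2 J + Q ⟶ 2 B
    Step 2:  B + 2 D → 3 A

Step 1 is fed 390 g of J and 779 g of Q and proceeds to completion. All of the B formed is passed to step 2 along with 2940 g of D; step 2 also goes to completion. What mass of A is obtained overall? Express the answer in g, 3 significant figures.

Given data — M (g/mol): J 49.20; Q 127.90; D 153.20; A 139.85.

3330 g

Step 1:
n(J) = 390.0 / 49.20 = 7.927 mol
n(Q) = 779.0 / 127.90 = 6.091 mol
n/ν for J = 7.927/2 = 3.964
n/ν for Q = 6.091/1 = 6.091
Smallest n/ν is J → limiting reagent.
n(B) produced = (2/2) × 7.927 = 7.927 mol
Step 2:
n(B) available = 7.927 mol
n(D) = 2940 / 153.20 = 19.19 mol
n/ν for B = 7.927/1 = 7.927
n/ν for D = 19.19/2 = 9.595
Smallest n/ν is B → limiting reagent.
n(A) = (3/1) × 7.927 = 23.78 mol
mass = 23.78 × 139.85 = 3326 g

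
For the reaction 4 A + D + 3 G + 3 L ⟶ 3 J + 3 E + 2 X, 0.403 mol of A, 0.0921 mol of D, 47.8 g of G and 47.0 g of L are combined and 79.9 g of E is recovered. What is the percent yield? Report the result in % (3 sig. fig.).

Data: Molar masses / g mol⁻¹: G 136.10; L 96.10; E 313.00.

n(A) = 0.4030 mol
n(D) = 0.09210 mol
n(G) = 47.80 / 136.10 = 0.3512 mol
n(L) = 47.00 / 96.10 = 0.4891 mol
n/ν → A: 0.1008, D: 0.09210, G: 0.1171, L: 0.1630; D is limiting.
theoretical n(E) = (3/1) × 0.09210 = 0.2763 mol → 86.48 g
% yield = 79.9 / 86.48 × 100 = 92.39 %

92.4 %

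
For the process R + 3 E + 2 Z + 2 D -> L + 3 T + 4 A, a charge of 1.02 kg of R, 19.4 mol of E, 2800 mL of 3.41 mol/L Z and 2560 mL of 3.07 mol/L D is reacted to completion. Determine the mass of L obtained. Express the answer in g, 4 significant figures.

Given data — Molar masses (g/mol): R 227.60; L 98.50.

387.1 g

n(R) = 1.020×1000 / 227.60 = 4.482 mol
n(E) = 19.40 mol
n(Z) = 3.41 × 2800/1000 = 9.548 mol
n(D) = 3.07 × 2560/1000 = 7.859 mol
n/ν for R = 4.482/1 = 4.482
n/ν for E = 19.40/3 = 6.467
n/ν for Z = 9.548/2 = 4.774
n/ν for D = 7.859/2 = 3.930
Smallest n/ν is D → limiting reagent.
n(L) = (1/2) × 7.859 = 3.930 mol
mass = 3.930 × 98.50 = 387.1 g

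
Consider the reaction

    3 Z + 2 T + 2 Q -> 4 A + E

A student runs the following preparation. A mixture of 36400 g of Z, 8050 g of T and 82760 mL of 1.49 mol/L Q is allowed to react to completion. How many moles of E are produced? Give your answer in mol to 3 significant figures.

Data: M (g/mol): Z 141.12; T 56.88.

n(Z) = 36400 / 141.12 = 257.9 mol
n(T) = 8050 / 56.88 = 141.5 mol
n(Q) = 1.49 × 82760/1000 = 123.3 mol
n/ν for Z = 257.9/3 = 85.97
n/ν for T = 141.5/2 = 70.75
n/ν for Q = 123.3/2 = 61.65
Smallest n/ν is Q → limiting reagent.
n(E) = (1/2) × 123.3 = 61.65 mol

61.7 mol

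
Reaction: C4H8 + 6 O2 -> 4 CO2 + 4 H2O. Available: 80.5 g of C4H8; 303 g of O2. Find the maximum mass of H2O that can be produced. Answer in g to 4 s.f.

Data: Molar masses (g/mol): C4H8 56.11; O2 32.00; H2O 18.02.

103.4 g

n(C4H8) = 80.50 / 56.11 = 1.435 mol
n(O2) = 303.0 / 32.00 = 9.469 mol
n/ν → C4H8: 1.435, O2: 1.578; C4H8 is limiting.
n(H2O) = (4/1) × 1.435 = 5.740 mol
mass = 5.740 × 18.02 = 103.4 g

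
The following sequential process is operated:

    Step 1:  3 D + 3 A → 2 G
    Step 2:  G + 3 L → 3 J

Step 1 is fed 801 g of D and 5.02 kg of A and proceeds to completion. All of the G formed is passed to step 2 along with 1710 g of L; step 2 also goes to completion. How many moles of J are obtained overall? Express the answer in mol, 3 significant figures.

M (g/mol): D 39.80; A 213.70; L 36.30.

Step 1:
n(D) = 801.0 / 39.80 = 20.13 mol
n(A) = 5.020×1000 / 213.70 = 23.49 mol
n/ν for D = 20.13/3 = 6.710
n/ν for A = 23.49/3 = 7.830
Smallest n/ν is D → limiting reagent.
n(G) produced = (2/3) × 20.13 = 13.42 mol
Step 2:
n(G) available = 13.42 mol
n(L) = 1710 / 36.30 = 47.11 mol
n/ν for G = 13.42/1 = 13.42
n/ν for L = 47.11/3 = 15.70
Smallest n/ν is G → limiting reagent.
n(J) = (3/1) × 13.42 = 40.26 mol

40.3 mol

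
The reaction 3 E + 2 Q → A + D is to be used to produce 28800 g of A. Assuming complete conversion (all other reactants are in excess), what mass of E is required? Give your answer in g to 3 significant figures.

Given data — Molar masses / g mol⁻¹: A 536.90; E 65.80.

n(A) = 28800 / 536.90 = 53.64 mol
n(E) = (3/1) × 53.64 = 160.9 mol
mass = 160.9 × 65.80 = 10590 g

10600 g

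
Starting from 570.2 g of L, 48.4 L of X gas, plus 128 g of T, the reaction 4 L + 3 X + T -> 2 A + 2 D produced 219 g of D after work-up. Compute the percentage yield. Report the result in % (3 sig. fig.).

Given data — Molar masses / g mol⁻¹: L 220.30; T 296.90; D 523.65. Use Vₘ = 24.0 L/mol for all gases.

n(L) = 570.2 / 220.30 = 2.588 mol
n(X) = 48.40 / 24.0 = 2.017 mol
n(T) = 128.0 / 296.90 = 0.4311 mol
n/ν for L = 2.588/4 = 0.6470
n/ν for X = 2.017/3 = 0.6723
n/ν for T = 0.4311/1 = 0.4311
Smallest n/ν is T → limiting reagent.
theoretical n(D) = (2/1) × 0.4311 = 0.8622 mol → 451.5 g
% yield = 219 / 451.5 × 100 = 48.50 %

48.5 %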